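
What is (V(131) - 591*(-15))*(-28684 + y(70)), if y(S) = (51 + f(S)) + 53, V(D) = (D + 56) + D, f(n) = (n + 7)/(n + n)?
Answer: -5248901787/20 ≈ -2.6245e+8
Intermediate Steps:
f(n) = (7 + n)/(2*n) (f(n) = (7 + n)/((2*n)) = (7 + n)*(1/(2*n)) = (7 + n)/(2*n))
V(D) = 56 + 2*D (V(D) = (56 + D) + D = 56 + 2*D)
y(S) = 104 + (7 + S)/(2*S) (y(S) = (51 + (7 + S)/(2*S)) + 53 = 104 + (7 + S)/(2*S))
(V(131) - 591*(-15))*(-28684 + y(70)) = ((56 + 2*131) - 591*(-15))*(-28684 + (½)*(7 + 209*70)/70) = ((56 + 262) + 8865)*(-28684 + (½)*(1/70)*(7 + 14630)) = (318 + 8865)*(-28684 + (½)*(1/70)*14637) = 9183*(-28684 + 2091/20) = 9183*(-571589/20) = -5248901787/20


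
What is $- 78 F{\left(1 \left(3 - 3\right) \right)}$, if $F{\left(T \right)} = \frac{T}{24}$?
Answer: $0$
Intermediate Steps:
$F{\left(T \right)} = \frac{T}{24}$ ($F{\left(T \right)} = T \frac{1}{24} = \frac{T}{24}$)
$- 78 F{\left(1 \left(3 - 3\right) \right)} = - 78 \frac{1 \left(3 - 3\right)}{24} = - 78 \frac{1 \cdot 0}{24} = - 78 \cdot \frac{1}{24} \cdot 0 = \left(-78\right) 0 = 0$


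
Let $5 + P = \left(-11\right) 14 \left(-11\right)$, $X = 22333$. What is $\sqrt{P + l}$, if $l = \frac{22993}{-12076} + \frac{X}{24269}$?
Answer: $\frac{\sqrt{36246542959876461877}}{146536222} \approx 41.085$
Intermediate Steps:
$l = - \frac{288323809}{293072444}$ ($l = \frac{22993}{-12076} + \frac{22333}{24269} = 22993 \left(- \frac{1}{12076}\right) + 22333 \cdot \frac{1}{24269} = - \frac{22993}{12076} + \frac{22333}{24269} = - \frac{288323809}{293072444} \approx -0.9838$)
$P = 1689$ ($P = -5 + \left(-11\right) 14 \left(-11\right) = -5 - -1694 = -5 + 1694 = 1689$)
$\sqrt{P + l} = \sqrt{1689 - \frac{288323809}{293072444}} = \sqrt{\frac{494711034107}{293072444}} = \frac{\sqrt{36246542959876461877}}{146536222}$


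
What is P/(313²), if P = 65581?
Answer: 65581/97969 ≈ 0.66941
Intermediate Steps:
P/(313²) = 65581/(313²) = 65581/97969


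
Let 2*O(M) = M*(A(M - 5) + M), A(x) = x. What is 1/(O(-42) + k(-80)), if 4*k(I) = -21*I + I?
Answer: 1/2269 ≈ 0.00044072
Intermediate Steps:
O(M) = M*(-5 + 2*M)/2 (O(M) = (M*((M - 5) + M))/2 = (M*((-5 + M) + M))/2 = (M*(-5 + 2*M))/2 = M*(-5 + 2*M)/2)
k(I) = -5*I (k(I) = (-21*I + I)/4 = (-20*I)/4 = -5*I)
1/(O(-42) + k(-80)) = 1/((½)*(-42)*(-5 + 2*(-42)) - 5*(-80)) = 1/((½)*(-42)*(-5 - 84) + 400) = 1/((½)*(-42)*(-89) + 400) = 1/(1869 + 400) = 1/2269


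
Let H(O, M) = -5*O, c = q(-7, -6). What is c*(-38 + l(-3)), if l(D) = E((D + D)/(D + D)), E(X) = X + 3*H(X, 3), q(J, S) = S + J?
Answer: 676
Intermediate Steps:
q(J, S) = J + S
c = -13 (c = -7 - 6 = -13)
E(X) = -14*X (E(X) = X + 3*(-5*X) = X - 15*X = -14*X)
l(D) = -14 (l(D) = -14*(D + D)/(D + D) = -14*2*D/(2*D) = -14*2*D*1/(2*D) = -14*1 = -14)
c*(-38 + l(-3)) = -13*(-38 - 14) = -13*(-52) = 676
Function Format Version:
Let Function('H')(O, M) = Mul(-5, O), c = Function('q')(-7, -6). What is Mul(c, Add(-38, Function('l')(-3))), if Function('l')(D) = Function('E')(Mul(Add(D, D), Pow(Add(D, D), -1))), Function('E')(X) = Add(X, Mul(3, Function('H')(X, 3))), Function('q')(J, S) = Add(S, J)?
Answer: 676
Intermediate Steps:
Function('q')(J, S) = Add(J, S)
c = -13 (c = Add(-7, -6) = -13)
Function('E')(X) = Mul(-14, X) (Function('E')(X) = Add(X, Mul(3, Mul(-5, X))) = Add(X, Mul(-15, X)) = Mul(-14, X))
Function('l')(D) = -14 (Function('l')(D) = Mul(-14, Mul(Add(D, D), Pow(Add(D, D), -1))) = Mul(-14, Mul(Mul(2, D), Pow(Mul(2, D), -1))) = Mul(-14, Mul(Mul(2, D), Mul(Rational(1, 2), Pow(D, -1)))) = Mul(-14, 1) = -14)
Mul(c, Add(-38, Function('l')(-3))) = Mul(-13, Add(-38, -14)) = Mul(-13, -52) = 676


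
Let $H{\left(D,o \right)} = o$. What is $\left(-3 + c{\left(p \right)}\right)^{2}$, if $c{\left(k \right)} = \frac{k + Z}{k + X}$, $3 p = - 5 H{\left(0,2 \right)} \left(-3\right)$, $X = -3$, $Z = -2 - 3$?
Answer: $\frac{256}{49} \approx 5.2245$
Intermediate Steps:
$Z = -5$ ($Z = -2 - 3 = -5$)
$p = 10$ ($p = \frac{\left(-5\right) 2 \left(-3\right)}{3} = \frac{\left(-10\right) \left(-3\right)}{3} = \frac{1}{3} \cdot 30 = 10$)
$c{\left(k \right)} = \frac{-5 + k}{-3 + k}$ ($c{\left(k \right)} = \frac{k - 5}{k - 3} = \frac{-5 + k}{-3 + k}$)
$\left(-3 + c{\left(p \right)}\right)^{2} = \left(-3 + \frac{-5 + 10}{-3 + 10}\right)^{2} = \left(-3 + \frac{1}{7} \cdot 5\right)^{2} = \left(-3 + \frac{5}{7}\right)^{2} = \left(- \frac{16}{7}\right)^{2} = \frac{256}{49}$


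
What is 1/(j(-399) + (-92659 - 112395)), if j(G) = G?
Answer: -1/205453 ≈ -4.8673e-6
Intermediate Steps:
1/(j(-399) + (-92659 - 112395)) = 1/(-399 + (-92659 - 112395)) = 1/(-399 - 205054) = 1/(-205453) = -1/205453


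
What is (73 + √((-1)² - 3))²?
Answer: (73 + I*√2)² ≈ 5327.0 + 206.48*I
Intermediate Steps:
(73 + √((-1)² - 3))² = (73 + √(1 - 3))² = (73 + √(-2))² = (73 + I*√2)²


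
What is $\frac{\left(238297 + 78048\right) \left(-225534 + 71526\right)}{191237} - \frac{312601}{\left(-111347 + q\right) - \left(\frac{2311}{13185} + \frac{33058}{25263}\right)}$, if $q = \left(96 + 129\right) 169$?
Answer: $- \frac{14689943201512293564245}{57662710224192341} \approx -2.5476 \cdot 10^{5}$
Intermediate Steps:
$q = 38025$ ($q = 225 \cdot 169 = 38025$)
$\frac{\left(238297 + 78048\right) \left(-225534 + 71526\right)}{191237} - \frac{312601}{\left(-111347 + q\right) - \left(\frac{2311}{13185} + \frac{33058}{25263}\right)} = \frac{\left(238297 + 78048\right) \left(-225534 + 71526\right)}{191237} - \frac{312601}{\left(-111347 + 38025\right) - \left(\frac{2311}{13185} + \frac{33058}{25263}\right)} = 316345 \left(-154008\right) \frac{1}{191237} - \frac{312601}{-73322 - \frac{6101883}{4112255}} = \left(-48719660760\right) \frac{1}{191237} - \frac{312601}{-73322 - \frac{6101883}{4112255}} = - \frac{48719660760}{191237} - \frac{312601}{-73322 - \frac{6101883}{4112255}} = - \frac{48719660760}{191237} - \frac{312601}{- \frac{301524862993}{4112255}} = - \frac{48719660760}{191237} - - \frac{1285495025255}{301524862993} = - \frac{48719660760}{191237} + \frac{1285495025255}{301524862993} = - \frac{14689943201512293564245}{57662710224192341}$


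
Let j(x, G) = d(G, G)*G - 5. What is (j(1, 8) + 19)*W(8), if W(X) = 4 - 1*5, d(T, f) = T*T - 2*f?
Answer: -398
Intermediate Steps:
d(T, f) = T² - 2*f
j(x, G) = -5 + G*(G² - 2*G) (j(x, G) = (G² - 2*G)*G - 5 = G*(G² - 2*G) - 5 = -5 + G*(G² - 2*G))
W(X) = -1 (W(X) = 4 - 5 = -1)
(j(1, 8) + 19)*W(8) = ((-5 + 8²*(-2 + 8)) + 19)*(-1) = ((-5 + 64*6) + 19)*(-1) = ((-5 + 384) + 19)*(-1) = (379 + 19)*(-1) = 398*(-1) = -398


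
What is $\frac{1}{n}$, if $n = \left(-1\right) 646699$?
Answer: $- \frac{1}{646699} \approx -1.5463 \cdot 10^{-6}$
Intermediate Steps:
$n = -646699$
$\frac{1}{n} = \frac{1}{-646699} = - \frac{1}{646699}$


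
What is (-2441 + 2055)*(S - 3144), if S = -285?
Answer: 1323594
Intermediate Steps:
(-2441 + 2055)*(S - 3144) = (-2441 + 2055)*(-285 - 3144) = -386*(-3429) = 1323594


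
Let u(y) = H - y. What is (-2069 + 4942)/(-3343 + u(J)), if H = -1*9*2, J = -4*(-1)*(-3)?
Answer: -169/197 ≈ -0.85787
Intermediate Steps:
J = -12 (J = 4*(-3) = -12)
H = -18 (H = -9*2 = -18)
u(y) = -18 - y
(-2069 + 4942)/(-3343 + u(J)) = (-2069 + 4942)/(-3343 + (-18 - 1*(-12))) = 2873/(-3343 + (-18 + 12)) = 2873/(-3343 - 6) = 2873/(-3349) = 2873*(-1/3349) = -169/197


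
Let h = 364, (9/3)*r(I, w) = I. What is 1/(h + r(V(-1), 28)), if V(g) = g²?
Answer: 3/1093 ≈ 0.0027447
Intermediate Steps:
r(I, w) = I/3
1/(h + r(V(-1), 28)) = 1/(364 + (⅓)*(-1)²) = 1/(364 + (⅓)*1) = 1/(364 + ⅓) = 1/(1093/3) = 3/1093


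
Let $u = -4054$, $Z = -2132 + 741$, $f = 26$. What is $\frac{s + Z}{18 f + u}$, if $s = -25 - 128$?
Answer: $\frac{772}{1793} \approx 0.43056$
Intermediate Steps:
$Z = -1391$
$s = -153$ ($s = -25 - 128 = -153$)
$\frac{s + Z}{18 f + u} = \frac{-153 - 1391}{18 \cdot 26 - 4054} = - \frac{1544}{468 - 4054} = - \frac{1544}{-3586} = \left(-1544\right) \left(- \frac{1}{3586}\right) = \frac{772}{1793}$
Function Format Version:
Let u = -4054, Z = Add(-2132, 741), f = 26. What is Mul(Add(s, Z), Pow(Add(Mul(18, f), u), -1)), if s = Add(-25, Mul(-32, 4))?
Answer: Rational(772, 1793) ≈ 0.43056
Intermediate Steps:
Z = -1391
s = -153 (s = Add(-25, -128) = -153)
Mul(Add(s, Z), Pow(Add(Mul(18, f), u), -1)) = Mul(Add(-153, -1391), Pow(Add(Mul(18, 26), -4054), -1)) = Mul(-1544, Pow(Add(468, -4054), -1)) = Mul(-1544, Pow(-3586, -1)) = Mul(-1544, Rational(-1, 3586)) = Rational(772, 1793)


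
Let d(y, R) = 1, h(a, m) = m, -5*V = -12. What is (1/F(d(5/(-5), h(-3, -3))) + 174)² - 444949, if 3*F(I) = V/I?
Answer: -6627783/16 ≈ -4.1424e+5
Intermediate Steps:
V = 12/5 (V = -⅕*(-12) = 12/5 ≈ 2.4000)
F(I) = 4/(5*I) (F(I) = (12/(5*I))/3 = 4/(5*I))
(1/F(d(5/(-5), h(-3, -3))) + 174)² - 444949 = (1/((⅘)/1) + 174)² - 444949 = (1/((⅘)*1) + 174)² - 444949 = (1/(⅘) + 174)² - 444949 = (5/4 + 174)² - 444949 = (701/4)² - 444949 = 491401/16 - 444949 = -6627783/16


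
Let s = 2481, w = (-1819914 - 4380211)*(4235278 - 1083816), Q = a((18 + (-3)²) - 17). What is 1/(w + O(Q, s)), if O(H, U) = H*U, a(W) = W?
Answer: -1/19539458307940 ≈ -5.1178e-14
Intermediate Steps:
Q = 10 (Q = (18 + (-3)²) - 17 = (18 + 9) - 17 = 27 - 17 = 10)
w = -19539458332750 (w = -6200125*3151462 = -19539458332750)
1/(w + O(Q, s)) = 1/(-19539458332750 + 10*2481) = 1/(-19539458332750 + 24810) = 1/(-19539458307940) = -1/19539458307940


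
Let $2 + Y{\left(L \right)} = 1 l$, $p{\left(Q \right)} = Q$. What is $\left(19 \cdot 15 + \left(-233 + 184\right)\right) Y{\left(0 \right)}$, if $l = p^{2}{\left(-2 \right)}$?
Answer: $472$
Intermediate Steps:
$l = 4$ ($l = \left(-2\right)^{2} = 4$)
$Y{\left(L \right)} = 2$ ($Y{\left(L \right)} = -2 + 1 \cdot 4 = -2 + 4 = 2$)
$\left(19 \cdot 15 + \left(-233 + 184\right)\right) Y{\left(0 \right)} = \left(19 \cdot 15 + \left(-233 + 184\right)\right) 2 = \left(285 - 49\right) 2 = 236 \cdot 2 = 472$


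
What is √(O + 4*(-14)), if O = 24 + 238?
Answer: √206 ≈ 14.353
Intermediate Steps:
O = 262
√(O + 4*(-14)) = √(262 + 4*(-14)) = √(262 - 56) = √206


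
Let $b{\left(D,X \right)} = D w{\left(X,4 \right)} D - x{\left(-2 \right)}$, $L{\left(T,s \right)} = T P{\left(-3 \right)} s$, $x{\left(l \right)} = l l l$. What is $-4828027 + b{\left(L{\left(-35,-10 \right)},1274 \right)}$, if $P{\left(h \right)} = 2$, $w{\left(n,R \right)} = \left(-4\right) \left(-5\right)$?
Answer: $4971981$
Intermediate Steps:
$w{\left(n,R \right)} = 20$
$x{\left(l \right)} = l^{3}$ ($x{\left(l \right)} = l^{2} l = l^{3}$)
$L{\left(T,s \right)} = 2 T s$ ($L{\left(T,s \right)} = T 2 s = 2 T s$)
$b{\left(D,X \right)} = 8 + 20 D^{2}$ ($b{\left(D,X \right)} = D 20 D - \left(-2\right)^{3} = 20 D D - -8 = 20 D^{2} + 8 = 8 + 20 D^{2}$)
$-4828027 + b{\left(L{\left(-35,-10 \right)},1274 \right)} = -4828027 + \left(8 + 20 \left(2 \left(-35\right) \left(-10\right)\right)^{2}\right) = -4828027 + \left(8 + 20 \cdot 700^{2}\right) = -4828027 + \left(8 + 20 \cdot 490000\right) = -4828027 + \left(8 + 9800000\right) = -4828027 + 9800008 = 4971981$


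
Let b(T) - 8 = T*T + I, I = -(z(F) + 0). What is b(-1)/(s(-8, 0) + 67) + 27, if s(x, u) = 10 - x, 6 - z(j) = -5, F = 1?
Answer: 2293/85 ≈ 26.976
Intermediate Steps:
z(j) = 11 (z(j) = 6 - 1*(-5) = 6 + 5 = 11)
I = -11 (I = -(11 + 0) = -1*11 = -11)
b(T) = -3 + T² (b(T) = 8 + (T*T - 11) = 8 + (T² - 11) = 8 + (-11 + T²) = -3 + T²)
b(-1)/(s(-8, 0) + 67) + 27 = (-3 + (-1)²)/((10 - 1*(-8)) + 67) + 27 = (-3 + 1)/((10 + 8) + 67) + 27 = -2/(18 + 67) + 27 = -2/85 + 27 = 2293/85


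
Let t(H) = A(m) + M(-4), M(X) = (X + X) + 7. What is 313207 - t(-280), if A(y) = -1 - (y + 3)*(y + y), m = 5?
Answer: 313289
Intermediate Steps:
M(X) = 7 + 2*X (M(X) = 2*X + 7 = 7 + 2*X)
A(y) = -1 - 2*y*(3 + y) (A(y) = -1 - (3 + y)*2*y = -1 - 2*y*(3 + y))
t(H) = -82 (t(H) = (-1 - 6*5 - 2*5²) + (7 + 2*(-4)) = (-1 - 30 - 2*25) + (7 - 8) = (-1 - 30 - 50) - 1 = -81 - 1 = -82)
313207 - t(-280) = 313207 - 1*(-82) = 313207 + 82 = 313289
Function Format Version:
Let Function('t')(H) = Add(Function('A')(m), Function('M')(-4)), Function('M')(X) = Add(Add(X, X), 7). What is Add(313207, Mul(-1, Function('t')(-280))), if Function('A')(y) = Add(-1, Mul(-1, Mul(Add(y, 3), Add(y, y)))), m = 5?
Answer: 313289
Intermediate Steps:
Function('M')(X) = Add(7, Mul(2, X)) (Function('M')(X) = Add(Mul(2, X), 7) = Add(7, Mul(2, X)))
Function('A')(y) = Add(-1, Mul(-2, y, Add(3, y))) (Function('A')(y) = Add(-1, Mul(-1, Mul(Add(3, y), Mul(2, y)))) = Add(-1, Mul(-1, Mul(2, y, Add(3, y)))) = Add(-1, Mul(-2, y, Add(3, y))))
Function('t')(H) = -82 (Function('t')(H) = Add(Add(-1, Mul(-6, 5), Mul(-2, Pow(5, 2))), Add(7, Mul(2, -4))) = Add(Add(-1, -30, Mul(-2, 25)), Add(7, -8)) = Add(Add(-1, -30, -50), -1) = Add(-81, -1) = -82)
Add(313207, Mul(-1, Function('t')(-280))) = Add(313207, Mul(-1, -82)) = Add(313207, 82) = 313289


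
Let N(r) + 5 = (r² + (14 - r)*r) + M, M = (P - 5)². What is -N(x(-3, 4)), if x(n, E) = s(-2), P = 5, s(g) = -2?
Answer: 33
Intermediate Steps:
x(n, E) = -2
M = 0 (M = (5 - 5)² = 0² = 0)
N(r) = -5 + r² + r*(14 - r) (N(r) = -5 + ((r² + (14 - r)*r) + 0) = -5 + ((r² + r*(14 - r)) + 0) = -5 + (r² + r*(14 - r)) = -5 + r² + r*(14 - r))
-N(x(-3, 4)) = -(-5 + 14*(-2)) = -(-5 - 28) = -1*(-33) = 33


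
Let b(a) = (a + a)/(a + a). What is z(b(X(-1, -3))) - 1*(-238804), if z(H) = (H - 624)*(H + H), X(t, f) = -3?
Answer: 237558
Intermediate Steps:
b(a) = 1 (b(a) = (2*a)/((2*a)) = (2*a)*(1/(2*a)) = 1)
z(H) = 2*H*(-624 + H) (z(H) = (-624 + H)*(2*H) = 2*H*(-624 + H))
z(b(X(-1, -3))) - 1*(-238804) = 2*1*(-624 + 1) - 1*(-238804) = 2*1*(-623) + 238804 = -1246 + 238804 = 237558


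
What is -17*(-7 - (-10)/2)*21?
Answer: 714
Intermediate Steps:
-17*(-7 - (-10)/2)*21 = -17*(-7 - 1*(-5))*21 = -17*(-7 + 5)*21 = -17*(-2)*21 = 34*21 = 714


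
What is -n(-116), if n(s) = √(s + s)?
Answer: -2*I*√58 ≈ -15.232*I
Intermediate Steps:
n(s) = √2*√s (n(s) = √(2*s) = √2*√s)
-n(-116) = -√2*√(-116) = -√2*2*I*√29 = -2*I*√58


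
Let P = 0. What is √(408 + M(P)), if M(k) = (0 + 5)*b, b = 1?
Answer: √413 ≈ 20.322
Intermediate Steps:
M(k) = 5 (M(k) = (0 + 5)*1 = 5*1 = 5)
√(408 + M(P)) = √(408 + 5) = √413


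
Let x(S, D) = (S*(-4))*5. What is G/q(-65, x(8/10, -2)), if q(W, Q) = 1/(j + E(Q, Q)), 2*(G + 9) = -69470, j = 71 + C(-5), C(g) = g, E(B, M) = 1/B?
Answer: -4581865/2 ≈ -2.2909e+6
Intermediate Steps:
j = 66 (j = 71 - 5 = 66)
G = -34744 (G = -9 + (1/2)*(-69470) = -9 - 34735 = -34744)
x(S, D) = -20*S (x(S, D) = -4*S*5 = -20*S)
q(W, Q) = 1/(66 + 1/Q)
G/q(-65, x(8/10, -2)) = -34744/((-160/10)/(1 + 66*(-160/10))) = -34744/((-20*4/5)/(1 + 66*(-20*4/5))) = -34744/((-16/(1 + 66*(-16)))) = -34744/((-16/(1 - 1056))) = -34744/((-16/(-1055))) = -34744/((-16*(-1/1055))) = -34744/16/1055 = -34744*1055/16 = -4581865/2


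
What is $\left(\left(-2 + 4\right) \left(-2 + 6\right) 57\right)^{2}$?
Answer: $207936$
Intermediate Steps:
$\left(\left(-2 + 4\right) \left(-2 + 6\right) 57\right)^{2} = \left(2 \cdot 4 \cdot 57\right)^{2} = \left(8 \cdot 57\right)^{2} = 456^{2} = 207936$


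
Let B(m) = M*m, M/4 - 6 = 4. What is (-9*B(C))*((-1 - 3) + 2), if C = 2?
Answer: 1440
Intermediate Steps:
M = 40 (M = 24 + 4*4 = 24 + 16 = 40)
B(m) = 40*m
(-9*B(C))*((-1 - 3) + 2) = (-360*2)*((-1 - 3) + 2) = (-9*80)*(-4 + 2) = -720*(-2) = 1440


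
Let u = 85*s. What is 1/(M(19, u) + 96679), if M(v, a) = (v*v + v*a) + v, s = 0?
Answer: 1/97059 ≈ 1.0303e-5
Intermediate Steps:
u = 0 (u = 85*0 = 0)
M(v, a) = v + v**2 + a*v (M(v, a) = (v**2 + a*v) + v = v + v**2 + a*v)
1/(M(19, u) + 96679) = 1/(19*(1 + 0 + 19) + 96679) = 1/(19*20 + 96679) = 1/(380 + 96679) = 1/97059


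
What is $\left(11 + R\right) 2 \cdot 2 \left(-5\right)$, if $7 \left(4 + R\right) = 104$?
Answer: $- \frac{3060}{7} \approx -437.14$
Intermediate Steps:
$R = \frac{76}{7}$ ($R = -4 + \frac{1}{7} \cdot 104 = -4 + \frac{104}{7} = \frac{76}{7} \approx 10.857$)
$\left(11 + R\right) 2 \cdot 2 \left(-5\right) = \left(11 + \frac{76}{7}\right) 2 \cdot 2 \left(-5\right) = \frac{153 \cdot 4 \left(-5\right)}{7} = \frac{153}{7} \left(-20\right) = - \frac{3060}{7}$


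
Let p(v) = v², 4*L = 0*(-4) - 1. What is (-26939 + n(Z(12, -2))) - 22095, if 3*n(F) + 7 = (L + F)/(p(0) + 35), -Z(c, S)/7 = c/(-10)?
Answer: -34325379/700 ≈ -49036.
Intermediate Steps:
L = -¼ (L = (0*(-4) - 1)/4 = (0 - 1)/4 = (¼)*(-1) = -¼ ≈ -0.25000)
Z(c, S) = 7*c/10 (Z(c, S) = -7*c/(-10) = -7*c*(-1)/10 = -(-7)*c/10 = 7*c/10)
n(F) = -327/140 + F/105 (n(F) = -7/3 + ((-¼ + F)/(0² + 35))/3 = -7/3 + ((-¼ + F)/(0 + 35))/3 = -7/3 + ((-¼ + F)/35)/3 = -7/3 + ((-¼ + F)*(1/35))/3 = -7/3 + (-1/140 + F/35)/3 = -7/3 + (-1/420 + F/105) = -327/140 + F/105)
(-26939 + n(Z(12, -2))) - 22095 = (-26939 + (-327/140 + ((7/10)*12)/105)) - 22095 = (-26939 + (-327/140 + (1/105)*(42/5))) - 22095 = (-26939 + (-327/140 + 2/25)) - 22095 = (-26939 - 1579/700) - 22095 = -18858879/700 - 22095 = -34325379/700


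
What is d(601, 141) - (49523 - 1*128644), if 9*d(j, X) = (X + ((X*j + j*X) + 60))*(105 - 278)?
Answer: -9547690/3 ≈ -3.1826e+6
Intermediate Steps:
d(j, X) = -3460/3 - 173*X/9 - 346*X*j/9 (d(j, X) = ((X + ((X*j + j*X) + 60))*(105 - 278))/9 = ((X + ((X*j + X*j) + 60))*(-173))/9 = ((X + (2*X*j + 60))*(-173))/9 = ((X + (60 + 2*X*j))*(-173))/9 = ((60 + X + 2*X*j)*(-173))/9 = (-10380 - 173*X - 346*X*j)/9 = -3460/3 - 173*X/9 - 346*X*j/9)
d(601, 141) - (49523 - 1*128644) = (-3460/3 - 173/9*141 - 346/9*141*601) - (49523 - 1*128644) = (-3460/3 - 8131/3 - 9773462/3) - (49523 - 128644) = -9785053/3 - 1*(-79121) = -9785053/3 + 79121 = -9547690/3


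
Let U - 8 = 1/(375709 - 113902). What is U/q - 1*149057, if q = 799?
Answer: -31180306538744/209183793 ≈ -1.4906e+5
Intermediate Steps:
U = 2094457/261807 (U = 8 + 1/(375709 - 113902) = 8 + 1/261807 = 2094457/261807 ≈ 8.0000)
U/q - 1*149057 = (2094457/261807)/799 - 1*149057 = (2094457/261807)*(1/799) - 149057 = 2094457/209183793 - 149057 = -31180306538744/209183793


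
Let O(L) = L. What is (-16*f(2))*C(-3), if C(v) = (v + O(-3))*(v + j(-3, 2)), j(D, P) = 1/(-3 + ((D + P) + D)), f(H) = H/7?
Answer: -4224/49 ≈ -86.204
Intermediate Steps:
f(H) = H/7 (f(H) = H*(⅐) = H/7)
j(D, P) = 1/(-3 + P + 2*D) (j(D, P) = 1/(-3 + (P + 2*D)) = 1/(-3 + P + 2*D))
C(v) = (-3 + v)*(-⅐ + v) (C(v) = (v - 3)*(v + 1/(-3 + 2 + 2*(-3))) = (-3 + v)*(v + 1/(-3 + 2 - 6)) = (-3 + v)*(v + 1/(-7)) = (-3 + v)*(v - ⅐) = (-3 + v)*(-⅐ + v))
(-16*f(2))*C(-3) = (-16*2/7)*(3/7 + (-3)² - 22/7*(-3)) = (-16*2/7)*(3/7 + 9 + 66/7) = -32/7*132/7 = -4224/49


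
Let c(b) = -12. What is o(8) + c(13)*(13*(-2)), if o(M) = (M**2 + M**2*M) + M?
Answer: 896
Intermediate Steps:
o(M) = M + M**2 + M**3 (o(M) = (M**2 + M**3) + M = M + M**2 + M**3)
o(8) + c(13)*(13*(-2)) = 8*(1 + 8 + 8**2) - 156*(-2) = 8*(1 + 8 + 64) - 12*(-26) = 8*73 + 312 = 584 + 312 = 896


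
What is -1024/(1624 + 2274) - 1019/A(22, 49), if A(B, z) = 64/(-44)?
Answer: 21838149/31184 ≈ 700.30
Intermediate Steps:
A(B, z) = -16/11 (A(B, z) = 64*(-1/44) = -16/11)
-1024/(1624 + 2274) - 1019/A(22, 49) = -1024/(1624 + 2274) - 1019/(-16/11) = -1024/3898 - 1019*(-11/16) = -1024*1/3898 + 11209/16 = -512/1949 + 11209/16 = 21838149/31184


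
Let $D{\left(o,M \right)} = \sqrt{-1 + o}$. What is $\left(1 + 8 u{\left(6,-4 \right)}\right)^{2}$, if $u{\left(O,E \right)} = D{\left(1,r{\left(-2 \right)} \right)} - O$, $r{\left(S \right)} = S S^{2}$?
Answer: $2209$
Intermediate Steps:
$r{\left(S \right)} = S^{3}$
$u{\left(O,E \right)} = - O$ ($u{\left(O,E \right)} = \sqrt{-1 + 1} - O = \sqrt{0} - O = 0 - O = - O$)
$\left(1 + 8 u{\left(6,-4 \right)}\right)^{2} = \left(1 + 8 \left(\left(-1\right) 6\right)\right)^{2} = \left(1 + 8 \left(-6\right)\right)^{2} = \left(1 - 48\right)^{2} = \left(-47\right)^{2} = 2209$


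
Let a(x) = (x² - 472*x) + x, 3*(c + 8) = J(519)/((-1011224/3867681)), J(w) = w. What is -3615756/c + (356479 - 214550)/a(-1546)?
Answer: 11401592968770588053/2111696220396610 ≈ 5399.3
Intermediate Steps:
c = -677198605/1011224 (c = -8 + (519/((-1011224/3867681)))/3 = -8 + (519/((-1011224*1/3867681)))/3 = -8 + (519/(-1011224/3867681))/3 = -8 + (519*(-3867681/1011224))/3 = -8 + (⅓)*(-2007326439/1011224) = -8 - 669108813/1011224 = -677198605/1011224 ≈ -669.68)
a(x) = x² - 471*x
-3615756/c + (356479 - 214550)/a(-1546) = -3615756/(-677198605/1011224) + (356479 - 214550)/((-1546*(-471 - 1546))) = -3615756*(-1011224/677198605) + 141929/((-1546*(-2017))) = 3656339245344/677198605 + 141929/3118282 = 11401592968770588053/2111696220396610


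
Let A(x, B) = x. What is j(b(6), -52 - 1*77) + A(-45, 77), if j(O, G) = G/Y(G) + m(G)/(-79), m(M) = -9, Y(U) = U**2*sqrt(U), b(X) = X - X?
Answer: -3546/79 + I*sqrt(129)/16641 ≈ -44.886 + 0.00068252*I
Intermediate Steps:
b(X) = 0
Y(U) = U**(5/2)
j(O, G) = 9/79 + G**(-3/2) (j(O, G) = G/(G**(5/2)) - 9/(-79) = G/G**(5/2) - 9*(-1/79) = G**(-3/2) + 9/79 = 9/79 + G**(-3/2))
j(b(6), -52 - 1*77) + A(-45, 77) = (9/79 + (-52 - 1*77)**(-3/2)) - 45 = (9/79 + (-52 - 77)**(-3/2)) - 45 = (9/79 + (-129)**(-3/2)) - 45 = (9/79 + I*sqrt(129)/16641) - 45 = -3546/79 + I*sqrt(129)/16641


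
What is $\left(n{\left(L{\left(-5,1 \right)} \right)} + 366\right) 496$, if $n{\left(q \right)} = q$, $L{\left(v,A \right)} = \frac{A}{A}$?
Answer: $182032$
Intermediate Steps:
$L{\left(v,A \right)} = 1$
$\left(n{\left(L{\left(-5,1 \right)} \right)} + 366\right) 496 = \left(1 + 366\right) 496 = 367 \cdot 496 = 182032$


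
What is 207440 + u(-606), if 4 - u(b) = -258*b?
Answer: 51096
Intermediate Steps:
u(b) = 4 + 258*b (u(b) = 4 - (-258)*b = 4 + 258*b)
207440 + u(-606) = 207440 + (4 + 258*(-606)) = 207440 + (4 - 156348) = 207440 - 156344 = 51096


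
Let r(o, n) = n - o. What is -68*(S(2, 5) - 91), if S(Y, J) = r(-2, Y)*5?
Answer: 4828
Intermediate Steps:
S(Y, J) = 10 + 5*Y (S(Y, J) = (Y - 1*(-2))*5 = (Y + 2)*5 = (2 + Y)*5 = 10 + 5*Y)
-68*(S(2, 5) - 91) = -68*((10 + 5*2) - 91) = -68*((10 + 10) - 91) = -68*(20 - 91) = -68*(-71) = 4828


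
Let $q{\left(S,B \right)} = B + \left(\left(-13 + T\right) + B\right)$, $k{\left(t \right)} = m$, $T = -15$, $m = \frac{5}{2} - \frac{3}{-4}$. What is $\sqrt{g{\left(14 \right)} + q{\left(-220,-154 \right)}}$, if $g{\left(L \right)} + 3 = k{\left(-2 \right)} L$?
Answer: $\frac{i \sqrt{1174}}{2} \approx 17.132 i$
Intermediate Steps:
$m = \frac{13}{4}$ ($m = 5 \cdot \frac{1}{2} - - \frac{3}{4} = \frac{5}{2} + \frac{3}{4} = \frac{13}{4} \approx 3.25$)
$k{\left(t \right)} = \frac{13}{4}$
$g{\left(L \right)} = -3 + \frac{13 L}{4}$
$q{\left(S,B \right)} = -28 + 2 B$ ($q{\left(S,B \right)} = B + \left(\left(-13 - 15\right) + B\right) = B + \left(-28 + B\right) = -28 + 2 B$)
$\sqrt{g{\left(14 \right)} + q{\left(-220,-154 \right)}} = \sqrt{\left(-3 + \frac{13}{4} \cdot 14\right) + \left(-28 + 2 \left(-154\right)\right)} = \sqrt{\left(-3 + \frac{91}{2}\right) - 336} = \sqrt{\frac{85}{2} - 336} = \sqrt{- \frac{587}{2}} = \frac{i \sqrt{1174}}{2}$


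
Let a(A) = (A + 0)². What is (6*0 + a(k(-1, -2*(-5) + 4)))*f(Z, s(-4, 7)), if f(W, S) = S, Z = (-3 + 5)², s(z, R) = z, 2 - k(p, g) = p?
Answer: -36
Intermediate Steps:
k(p, g) = 2 - p
a(A) = A²
Z = 4 (Z = 2² = 4)
(6*0 + a(k(-1, -2*(-5) + 4)))*f(Z, s(-4, 7)) = (6*0 + (2 - 1*(-1))²)*(-4) = (0 + (2 + 1)²)*(-4) = (0 + 3²)*(-4) = (0 + 9)*(-4) = 9*(-4) = -36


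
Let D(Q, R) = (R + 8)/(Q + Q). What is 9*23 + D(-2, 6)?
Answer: 407/2 ≈ 203.50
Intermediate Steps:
D(Q, R) = (8 + R)/(2*Q) (D(Q, R) = (8 + R)/((2*Q)) = (8 + R)*(1/(2*Q)) = (8 + R)/(2*Q))
9*23 + D(-2, 6) = 9*23 + (1/2)*(8 + 6)/(-2) = 207 + (1/2)*(-1/2)*14 = 207 - 7/2 = 407/2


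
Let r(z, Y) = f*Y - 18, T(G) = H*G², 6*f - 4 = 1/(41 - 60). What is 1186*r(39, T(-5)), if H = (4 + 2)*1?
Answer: 1818138/19 ≈ 95692.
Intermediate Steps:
f = 25/38 (f = ⅔ + 1/(6*(41 - 60)) = ⅔ + (⅙)/(-19) = ⅔ + (⅙)*(-1/19) = ⅔ - 1/114 = 25/38 ≈ 0.65790)
H = 6 (H = 6*1 = 6)
T(G) = 6*G²
r(z, Y) = -18 + 25*Y/38 (r(z, Y) = 25*Y/38 - 18 = -18 + 25*Y/38)
1186*r(39, T(-5)) = 1186*(-18 + 25*(6*(-5)²)/38) = 1186*(-18 + 25*(6*25)/38) = 1186*(-18 + (25/38)*150) = 1186*(-18 + 1875/19) = 1186*(1533/19) = 1818138/19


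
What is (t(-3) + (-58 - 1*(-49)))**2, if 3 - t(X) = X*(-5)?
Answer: 441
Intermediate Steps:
t(X) = 3 + 5*X (t(X) = 3 - X*(-5) = 3 - (-5)*X = 3 + 5*X)
(t(-3) + (-58 - 1*(-49)))**2 = ((3 + 5*(-3)) + (-58 - 1*(-49)))**2 = ((3 - 15) + (-58 + 49))**2 = (-12 - 9)**2 = (-21)**2 = 441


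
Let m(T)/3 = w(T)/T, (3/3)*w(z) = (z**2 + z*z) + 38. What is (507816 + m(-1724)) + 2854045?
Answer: 2889007597/862 ≈ 3.3515e+6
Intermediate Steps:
w(z) = 38 + 2*z**2 (w(z) = (z**2 + z*z) + 38 = (z**2 + z**2) + 38 = 2*z**2 + 38 = 38 + 2*z**2)
m(T) = 3*(38 + 2*T**2)/T (m(T) = 3*((38 + 2*T**2)/T) = 3*(38 + 2*T**2)/T)
(507816 + m(-1724)) + 2854045 = (507816 + (6*(-1724) + 114/(-1724))) + 2854045 = (507816 + (-10344 + 114*(-1/1724))) + 2854045 = (507816 + (-10344 - 57/862)) + 2854045 = (507816 - 8916585/862) + 2854045 = 428820807/862 + 2854045 = 2889007597/862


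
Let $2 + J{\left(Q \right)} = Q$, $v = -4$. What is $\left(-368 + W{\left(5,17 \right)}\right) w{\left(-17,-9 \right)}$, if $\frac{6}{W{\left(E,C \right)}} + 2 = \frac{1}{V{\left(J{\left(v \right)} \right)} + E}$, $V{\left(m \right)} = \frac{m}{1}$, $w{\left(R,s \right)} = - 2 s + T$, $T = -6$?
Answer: $-4440$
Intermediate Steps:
$w{\left(R,s \right)} = -6 - 2 s$ ($w{\left(R,s \right)} = - 2 s - 6 = -6 - 2 s$)
$J{\left(Q \right)} = -2 + Q$
$V{\left(m \right)} = m$ ($V{\left(m \right)} = m 1 = m$)
$W{\left(E,C \right)} = \frac{6}{-2 + \frac{1}{-6 + E}}$ ($W{\left(E,C \right)} = \frac{6}{-2 + \frac{1}{\left(-2 - 4\right) + E}} = \frac{6}{-2 + \frac{1}{-6 + E}}$)
$\left(-368 + W{\left(5,17 \right)}\right) w{\left(-17,-9 \right)} = \left(-368 + \frac{6 \left(6 - 5\right)}{-13 + 2 \cdot 5}\right) \left(-6 - -18\right) = \left(-368 + \frac{6 \left(6 - 5\right)}{-13 + 10}\right) \left(-6 + 18\right) = \left(-368 + 6 \frac{1}{-3} \cdot 1\right) 12 = \left(-368 + 6 \left(- \frac{1}{3}\right) 1\right) 12 = \left(-368 - 2\right) 12 = \left(-370\right) 12 = -4440$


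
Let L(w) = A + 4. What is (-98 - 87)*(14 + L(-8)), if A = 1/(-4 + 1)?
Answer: -9805/3 ≈ -3268.3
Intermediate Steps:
A = -1/3 (A = 1/(-3) = -1/3 ≈ -0.33333)
L(w) = 11/3 (L(w) = -1/3 + 4 = 11/3)
(-98 - 87)*(14 + L(-8)) = (-98 - 87)*(14 + 11/3) = -185*53/3 = -9805/3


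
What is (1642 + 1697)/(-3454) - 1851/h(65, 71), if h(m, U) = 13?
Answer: -6436761/44902 ≈ -143.35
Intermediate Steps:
(1642 + 1697)/(-3454) - 1851/h(65, 71) = (1642 + 1697)/(-3454) - 1851/13 = 3339*(-1/3454) - 1851*1/13 = -3339/3454 - 1851/13 = -6436761/44902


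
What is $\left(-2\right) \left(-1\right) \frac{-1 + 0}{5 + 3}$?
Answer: $- \frac{1}{4} \approx -0.25$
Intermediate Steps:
$\left(-2\right) \left(-1\right) \frac{-1 + 0}{5 + 3} = 2 \left(- \frac{1}{8}\right) = - \frac{1}{4}$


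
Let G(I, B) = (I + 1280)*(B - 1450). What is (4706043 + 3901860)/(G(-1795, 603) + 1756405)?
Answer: 2869301/730870 ≈ 3.9259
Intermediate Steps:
G(I, B) = (-1450 + B)*(1280 + I) (G(I, B) = (1280 + I)*(-1450 + B) = (-1450 + B)*(1280 + I))
(4706043 + 3901860)/(G(-1795, 603) + 1756405) = (4706043 + 3901860)/((-1856000 - 1450*(-1795) + 1280*603 + 603*(-1795)) + 1756405) = 8607903/((-1856000 + 2602750 + 771840 - 1082385) + 1756405) = 8607903/(436205 + 1756405) = 8607903/2192610 = 8607903*(1/2192610) = 2869301/730870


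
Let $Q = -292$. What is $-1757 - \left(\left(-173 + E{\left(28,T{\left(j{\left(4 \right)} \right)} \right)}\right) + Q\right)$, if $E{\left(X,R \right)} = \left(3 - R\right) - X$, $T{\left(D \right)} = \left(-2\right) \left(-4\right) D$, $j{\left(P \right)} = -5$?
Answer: $-1307$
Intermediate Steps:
$T{\left(D \right)} = 8 D$
$E{\left(X,R \right)} = 3 - R - X$
$-1757 - \left(\left(-173 + E{\left(28,T{\left(j{\left(4 \right)} \right)} \right)}\right) + Q\right) = -1757 - \left(\left(-173 - \left(25 - 40\right)\right) - 292\right) = -1757 - \left(\left(-173 - -15\right) - 292\right) = -1757 - \left(\left(-173 + \left(3 + 40 - 28\right)\right) - 292\right) = -1757 - \left(\left(-173 + 15\right) - 292\right) = -1757 - \left(-158 - 292\right) = -1757 - -450 = -1757 + 450 = -1307$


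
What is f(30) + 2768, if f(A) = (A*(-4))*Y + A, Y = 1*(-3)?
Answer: 3158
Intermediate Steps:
Y = -3
f(A) = 13*A (f(A) = (A*(-4))*(-3) + A = -4*A*(-3) + A = 12*A + A = 13*A)
f(30) + 2768 = 13*30 + 2768 = 390 + 2768 = 3158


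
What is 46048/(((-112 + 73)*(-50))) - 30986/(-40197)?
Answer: 318569026/13064025 ≈ 24.385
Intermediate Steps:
46048/(((-112 + 73)*(-50))) - 30986/(-40197) = 46048/((-39*(-50))) - 30986*(-1/40197) = 46048/1950 + 30986/40197 = 46048*(1/1950) + 30986/40197 = 23024/975 + 30986/40197 = 318569026/13064025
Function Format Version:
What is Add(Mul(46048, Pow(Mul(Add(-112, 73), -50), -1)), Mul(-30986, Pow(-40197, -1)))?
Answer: Rational(318569026, 13064025) ≈ 24.385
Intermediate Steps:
Add(Mul(46048, Pow(Mul(Add(-112, 73), -50), -1)), Mul(-30986, Pow(-40197, -1))) = Add(Mul(46048, Pow(Mul(-39, -50), -1)), Mul(-30986, Rational(-1, 40197))) = Add(Mul(46048, Pow(1950, -1)), Rational(30986, 40197)) = Add(Mul(46048, Rational(1, 1950)), Rational(30986, 40197)) = Add(Rational(23024, 975), Rational(30986, 40197)) = Rational(318569026, 13064025)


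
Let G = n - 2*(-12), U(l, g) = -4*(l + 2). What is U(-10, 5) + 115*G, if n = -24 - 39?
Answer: -4453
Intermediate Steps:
n = -63
U(l, g) = -8 - 4*l (U(l, g) = -4*(2 + l) = -8 - 4*l)
G = -39 (G = -63 - 2*(-12) = -63 - 1*(-24) = -63 + 24 = -39)
U(-10, 5) + 115*G = (-8 - 4*(-10)) + 115*(-39) = (-8 + 40) - 4485 = 32 - 4485 = -4453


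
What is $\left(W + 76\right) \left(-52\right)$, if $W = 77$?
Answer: $-7956$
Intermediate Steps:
$\left(W + 76\right) \left(-52\right) = \left(77 + 76\right) \left(-52\right) = 153 \left(-52\right) = -7956$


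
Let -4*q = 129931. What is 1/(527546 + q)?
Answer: 4/1980253 ≈ 2.0199e-6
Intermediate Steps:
q = -129931/4 (q = -¼*129931 = -129931/4 ≈ -32483.)
1/(527546 + q) = 1/(527546 - 129931/4) = 1/(1980253/4) = 4/1980253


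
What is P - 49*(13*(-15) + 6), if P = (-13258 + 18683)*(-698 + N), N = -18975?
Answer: -106716764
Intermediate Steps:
P = -106726025 (P = (-13258 + 18683)*(-698 - 18975) = 5425*(-19673) = -106726025)
P - 49*(13*(-15) + 6) = -106726025 - 49*(13*(-15) + 6) = -106726025 - 49*(-195 + 6) = -106726025 - 49*(-189) = -106726025 - 1*(-9261) = -106726025 + 9261 = -106716764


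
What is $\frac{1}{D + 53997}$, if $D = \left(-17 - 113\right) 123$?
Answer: $\frac{1}{38007} \approx 2.6311 \cdot 10^{-5}$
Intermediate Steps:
$D = -15990$ ($D = \left(-130\right) 123 = -15990$)
$\frac{1}{D + 53997} = \frac{1}{-15990 + 53997} = \frac{1}{38007}$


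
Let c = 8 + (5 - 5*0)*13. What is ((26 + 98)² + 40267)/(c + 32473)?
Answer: 55643/32546 ≈ 1.7097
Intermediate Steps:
c = 73 (c = 8 + (5 + 0)*13 = 8 + 5*13 = 8 + 65 = 73)
((26 + 98)² + 40267)/(c + 32473) = ((26 + 98)² + 40267)/(73 + 32473) = (124² + 40267)/32546 = (15376 + 40267)*(1/32546) = 55643*(1/32546) = 55643/32546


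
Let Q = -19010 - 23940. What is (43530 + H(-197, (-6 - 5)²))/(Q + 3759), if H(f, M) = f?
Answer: -43333/39191 ≈ -1.1057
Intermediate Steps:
Q = -42950
(43530 + H(-197, (-6 - 5)²))/(Q + 3759) = (43530 - 197)/(-42950 + 3759) = 43333/(-39191) = 43333*(-1/39191) = -43333/39191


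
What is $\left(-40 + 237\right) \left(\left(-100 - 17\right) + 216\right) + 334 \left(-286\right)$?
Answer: $-76021$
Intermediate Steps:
$\left(-40 + 237\right) \left(\left(-100 - 17\right) + 216\right) + 334 \left(-286\right) = 197 \left(-117 + 216\right) - 95524 = 197 \cdot 99 - 95524 = 19503 - 95524 = -76021$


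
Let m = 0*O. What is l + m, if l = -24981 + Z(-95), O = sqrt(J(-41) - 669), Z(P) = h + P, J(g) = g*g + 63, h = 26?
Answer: -25050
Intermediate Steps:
J(g) = 63 + g**2 (J(g) = g**2 + 63 = 63 + g**2)
Z(P) = 26 + P
O = 5*sqrt(43) (O = sqrt((63 + (-41)**2) - 669) = sqrt((63 + 1681) - 669) = sqrt(1744 - 669) = sqrt(1075) = 5*sqrt(43) ≈ 32.787)
l = -25050 (l = -24981 + (26 - 95) = -24981 - 69 = -25050)
m = 0 (m = 0*(5*sqrt(43)) = 0)
l + m = -25050 + 0 = -25050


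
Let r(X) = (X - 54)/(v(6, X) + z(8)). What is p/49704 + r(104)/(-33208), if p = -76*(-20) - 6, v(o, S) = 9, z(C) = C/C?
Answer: 6253549/206321304 ≈ 0.030310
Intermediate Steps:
z(C) = 1
p = 1514 (p = 1520 - 6 = 1514)
r(X) = -27/5 + X/10 (r(X) = (X - 54)/(9 + 1) = (-54 + X)/10 = (-54 + X)*(⅒) = -27/5 + X/10)
p/49704 + r(104)/(-33208) = 1514/49704 + (-27/5 + (⅒)*104)/(-33208) = 1514*(1/49704) + (-27/5 + 52/5)*(-1/33208) = 757/24852 + 5*(-1/33208) = 757/24852 - 5/33208 = 6253549/206321304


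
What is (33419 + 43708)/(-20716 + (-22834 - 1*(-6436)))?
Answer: -77127/37114 ≈ -2.0781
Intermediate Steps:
(33419 + 43708)/(-20716 + (-22834 - 1*(-6436))) = 77127/(-20716 + (-22834 + 6436)) = 77127/(-20716 - 16398) = 77127/(-37114) = 77127*(-1/37114) = -77127/37114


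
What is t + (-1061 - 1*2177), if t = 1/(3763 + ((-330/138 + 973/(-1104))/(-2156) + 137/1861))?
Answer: -53973912595205830/16668905813713 ≈ -3238.0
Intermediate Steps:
t = 4429596864/16668905813713 (t = 1/(3763 + ((-330*1/138 + 973*(-1/1104))*(-1/2156) + 137*(1/1861))) = 1/(3763 + ((-55/23 - 973/1104)*(-1/2156) + 137/1861)) = 1/(3763 + (-3613/1104*(-1/2156) + 137/1861)) = 1/(3763 + (3613/2380224 + 137/1861)) = 1/(3763 + 332814481/4429596864) = 1/(16668905813713/4429596864) = 4429596864/16668905813713 ≈ 0.00026574)
t + (-1061 - 1*2177) = 4429596864/16668905813713 + (-1061 - 1*2177) = 4429596864/16668905813713 + (-1061 - 2177) = 4429596864/16668905813713 - 3238 = -53973912595205830/16668905813713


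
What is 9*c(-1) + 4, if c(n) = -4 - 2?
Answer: -50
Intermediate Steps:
c(n) = -6
9*c(-1) + 4 = 9*(-6) + 4 = -54 + 4 = -50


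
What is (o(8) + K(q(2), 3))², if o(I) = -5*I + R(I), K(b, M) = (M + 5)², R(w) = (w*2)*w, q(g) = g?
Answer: 23104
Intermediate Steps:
R(w) = 2*w² (R(w) = (2*w)*w = 2*w²)
K(b, M) = (5 + M)²
o(I) = -5*I + 2*I²
(o(8) + K(q(2), 3))² = (8*(-5 + 2*8) + (5 + 3)²)² = (8*(-5 + 16) + 8²)² = (8*11 + 64)² = (88 + 64)² = 152² = 23104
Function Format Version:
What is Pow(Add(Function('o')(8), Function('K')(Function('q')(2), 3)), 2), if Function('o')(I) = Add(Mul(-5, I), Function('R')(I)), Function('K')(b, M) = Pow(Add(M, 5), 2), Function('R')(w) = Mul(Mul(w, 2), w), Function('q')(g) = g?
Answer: 23104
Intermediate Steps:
Function('R')(w) = Mul(2, Pow(w, 2)) (Function('R')(w) = Mul(Mul(2, w), w) = Mul(2, Pow(w, 2)))
Function('K')(b, M) = Pow(Add(5, M), 2)
Function('o')(I) = Add(Mul(-5, I), Mul(2, Pow(I, 2)))
Pow(Add(Function('o')(8), Function('K')(Function('q')(2), 3)), 2) = Pow(Add(Mul(8, Add(-5, Mul(2, 8))), Pow(Add(5, 3), 2)), 2) = Pow(Add(Mul(8, Add(-5, 16)), Pow(8, 2)), 2) = Pow(Add(Mul(8, 11), 64), 2) = Pow(Add(88, 64), 2) = Pow(152, 2) = 23104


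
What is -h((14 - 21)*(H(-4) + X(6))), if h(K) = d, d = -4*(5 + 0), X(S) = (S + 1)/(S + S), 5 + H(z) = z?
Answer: 20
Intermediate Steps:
H(z) = -5 + z
X(S) = (1 + S)/(2*S) (X(S) = (1 + S)/((2*S)) = (1 + S)*(1/(2*S)) = (1 + S)/(2*S))
d = -20 (d = -4*5 = -20)
h(K) = -20
-h((14 - 21)*(H(-4) + X(6))) = -1*(-20) = 20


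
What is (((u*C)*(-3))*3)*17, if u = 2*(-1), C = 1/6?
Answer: 51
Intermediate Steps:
C = ⅙ ≈ 0.16667
u = -2
(((u*C)*(-3))*3)*17 = ((-2*⅙*(-3))*3)*17 = (-⅓*(-3)*3)*17 = (1*3)*17 = 3*17 = 51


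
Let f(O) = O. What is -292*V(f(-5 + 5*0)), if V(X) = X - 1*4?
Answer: 2628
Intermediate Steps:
V(X) = -4 + X (V(X) = X - 4 = -4 + X)
-292*V(f(-5 + 5*0)) = -292*(-4 + (-5 + 5*0)) = -292*(-4 + (-5 + 0)) = -292*(-4 - 5) = -292*(-9) = 2628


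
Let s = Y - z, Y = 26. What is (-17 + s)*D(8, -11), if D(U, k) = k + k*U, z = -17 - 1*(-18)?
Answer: -792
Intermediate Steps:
z = 1 (z = -17 + 18 = 1)
D(U, k) = k + U*k
s = 25 (s = 26 - 1*1 = 26 - 1 = 25)
(-17 + s)*D(8, -11) = (-17 + 25)*(-11*(1 + 8)) = 8*(-11*9) = 8*(-99) = -792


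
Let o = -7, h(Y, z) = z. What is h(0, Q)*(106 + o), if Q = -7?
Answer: -693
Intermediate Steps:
h(0, Q)*(106 + o) = -7*(106 - 7) = -7*99 = -693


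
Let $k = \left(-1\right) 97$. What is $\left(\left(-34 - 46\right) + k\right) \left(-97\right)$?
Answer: $17169$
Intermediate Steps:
$k = -97$
$\left(\left(-34 - 46\right) + k\right) \left(-97\right) = \left(\left(-34 - 46\right) - 97\right) \left(-97\right) = \left(-80 - 97\right) \left(-97\right) = \left(-177\right) \left(-97\right) = 17169$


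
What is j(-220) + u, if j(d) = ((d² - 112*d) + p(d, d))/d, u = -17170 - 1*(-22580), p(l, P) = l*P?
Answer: 4858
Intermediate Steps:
p(l, P) = P*l
u = 5410 (u = -17170 + 22580 = 5410)
j(d) = (-112*d + 2*d²)/d (j(d) = ((d² - 112*d) + d*d)/d = ((d² - 112*d) + d²)/d = (-112*d + 2*d²)/d)
j(-220) + u = (-112 + 2*(-220)) + 5410 = (-112 - 440) + 5410 = -552 + 5410 = 4858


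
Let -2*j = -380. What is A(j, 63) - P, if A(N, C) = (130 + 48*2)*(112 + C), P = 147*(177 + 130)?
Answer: -5579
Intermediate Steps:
j = 190 (j = -1/2*(-380) = 190)
P = 45129 (P = 147*307 = 45129)
A(N, C) = 25312 + 226*C (A(N, C) = (130 + 96)*(112 + C) = 226*(112 + C) = 25312 + 226*C)
A(j, 63) - P = (25312 + 226*63) - 1*45129 = (25312 + 14238) - 45129 = 39550 - 45129 = -5579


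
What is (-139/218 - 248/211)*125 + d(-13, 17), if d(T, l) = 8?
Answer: -10056141/45998 ≈ -218.62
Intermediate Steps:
(-139/218 - 248/211)*125 + d(-13, 17) = (-139/218 - 248/211)*125 + 8 = -83393/45998*125 + 8 = -10424125/45998 + 8 = -10056141/45998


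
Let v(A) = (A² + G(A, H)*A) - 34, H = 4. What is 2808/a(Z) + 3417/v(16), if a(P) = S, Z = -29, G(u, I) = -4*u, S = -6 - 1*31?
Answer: -2378445/29674 ≈ -80.152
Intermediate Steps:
S = -37 (S = -6 - 31 = -37)
a(P) = -37
v(A) = -34 - 3*A² (v(A) = (A² + (-4*A)*A) - 34 = (A² - 4*A²) - 34 = -3*A² - 34 = -34 - 3*A²)
2808/a(Z) + 3417/v(16) = 2808/(-37) + 3417/(-34 - 3*16²) = 2808*(-1/37) + 3417/(-34 - 3*256) = -2808/37 + 3417/(-34 - 768) = -2808/37 + 3417/(-802) = -2808/37 + 3417*(-1/802) = -2808/37 - 3417/802 = -2378445/29674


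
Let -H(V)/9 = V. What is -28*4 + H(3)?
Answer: -139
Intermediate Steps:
H(V) = -9*V
-28*4 + H(3) = -28*4 - 9*3 = -112 - 27 = -139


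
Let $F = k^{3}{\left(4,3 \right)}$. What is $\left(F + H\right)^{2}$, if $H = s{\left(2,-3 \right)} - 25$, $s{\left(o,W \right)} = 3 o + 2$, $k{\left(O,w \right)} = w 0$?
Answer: $289$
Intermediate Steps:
$k{\left(O,w \right)} = 0$
$s{\left(o,W \right)} = 2 + 3 o$
$F = 0$ ($F = 0^{3} = 0$)
$H = -17$ ($H = \left(2 + 3 \cdot 2\right) - 25 = \left(2 + 6\right) - 25 = 8 - 25 = -17$)
$\left(F + H\right)^{2} = \left(0 - 17\right)^{2} = \left(-17\right)^{2} = 289$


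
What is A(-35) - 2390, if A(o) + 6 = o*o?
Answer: -1171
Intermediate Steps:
A(o) = -6 + o² (A(o) = -6 + o*o = -6 + o²)
A(-35) - 2390 = (-6 + (-35)²) - 2390 = (-6 + 1225) - 2390 = 1219 - 2390 = -1171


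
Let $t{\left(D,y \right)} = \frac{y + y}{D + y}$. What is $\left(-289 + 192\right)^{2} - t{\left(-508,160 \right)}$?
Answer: $\frac{818663}{87} \approx 9409.9$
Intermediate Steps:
$t{\left(D,y \right)} = \frac{2 y}{D + y}$
$\left(-289 + 192\right)^{2} - t{\left(-508,160 \right)} = \left(-289 + 192\right)^{2} - 2 \cdot 160 \frac{1}{-508 + 160} = \left(-97\right)^{2} - 2 \cdot 160 \frac{1}{-348} = 9409 - 2 \cdot 160 \left(- \frac{1}{348}\right) = 9409 - - \frac{80}{87} = 9409 + \frac{80}{87} = \frac{818663}{87}$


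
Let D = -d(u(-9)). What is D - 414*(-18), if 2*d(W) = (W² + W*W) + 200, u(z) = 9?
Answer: 7271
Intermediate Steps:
d(W) = 100 + W² (d(W) = ((W² + W*W) + 200)/2 = ((W² + W²) + 200)/2 = (2*W² + 200)/2 = (200 + 2*W²)/2 = 100 + W²)
D = -181 (D = -(100 + 9²) = -(100 + 81) = -1*181 = -181)
D - 414*(-18) = -181 - 414*(-18) = -181 + 7452 = 7271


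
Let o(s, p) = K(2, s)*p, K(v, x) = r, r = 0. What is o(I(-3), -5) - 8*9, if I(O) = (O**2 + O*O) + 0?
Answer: -72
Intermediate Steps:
K(v, x) = 0
I(O) = 2*O**2 (I(O) = (O**2 + O**2) + 0 = 2*O**2 + 0 = 2*O**2)
o(s, p) = 0 (o(s, p) = 0*p = 0)
o(I(-3), -5) - 8*9 = 0 - 8*9 = 0 - 72 = -72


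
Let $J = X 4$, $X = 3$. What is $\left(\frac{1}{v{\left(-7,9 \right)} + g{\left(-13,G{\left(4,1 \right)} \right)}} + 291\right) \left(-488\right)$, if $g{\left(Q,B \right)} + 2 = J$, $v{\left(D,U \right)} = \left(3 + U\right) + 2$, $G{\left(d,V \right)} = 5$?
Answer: $- \frac{426085}{3} \approx -1.4203 \cdot 10^{5}$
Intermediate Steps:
$v{\left(D,U \right)} = 5 + U$
$J = 12$ ($J = 3 \cdot 4 = 12$)
$g{\left(Q,B \right)} = 10$ ($g{\left(Q,B \right)} = -2 + 12 = 10$)
$\left(\frac{1}{v{\left(-7,9 \right)} + g{\left(-13,G{\left(4,1 \right)} \right)}} + 291\right) \left(-488\right) = \left(\frac{1}{\left(5 + 9\right) + 10} + 291\right) \left(-488\right) = \left(\frac{1}{14 + 10} + 291\right) \left(-488\right) = \left(\frac{1}{24} + 291\right) \left(-488\right) = \frac{6985}{24} \left(-488\right) = - \frac{426085}{3}$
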